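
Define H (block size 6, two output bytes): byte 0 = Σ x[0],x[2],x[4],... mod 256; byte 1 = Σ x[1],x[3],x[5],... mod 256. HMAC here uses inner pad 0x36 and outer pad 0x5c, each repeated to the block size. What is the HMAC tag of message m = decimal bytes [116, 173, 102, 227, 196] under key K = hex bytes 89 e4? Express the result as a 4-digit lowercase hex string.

Key hex bytes 89 e4 is 2 bytes ≤ B = 6; zero-pad to 6 bytes: K' = 89 e4 00 00 00 00.
K' ⊕ ipad = bf d2 36 36 36 36.  K' ⊕ opad = d5 b8 5c 5c 5c 5c.
Inner input = (K'⊕ipad) ∥ m = bf d2 36 36 36 36 ∥ 74 ad 66 e3 c4.
Inner hash: even-index sum = 713 mod 256 = 201; odd-index sum = 718 mod 256 = 206 → c9 ce.
Outer input = (K'⊕opad) ∥ inner = d5 b8 5c 5c 5c 5c ∥ c9 ce.
Outer hash (tag): even-index sum = 598 mod 256 = 86; odd-index sum = 574 mod 256 = 62 → 56 3e.

563e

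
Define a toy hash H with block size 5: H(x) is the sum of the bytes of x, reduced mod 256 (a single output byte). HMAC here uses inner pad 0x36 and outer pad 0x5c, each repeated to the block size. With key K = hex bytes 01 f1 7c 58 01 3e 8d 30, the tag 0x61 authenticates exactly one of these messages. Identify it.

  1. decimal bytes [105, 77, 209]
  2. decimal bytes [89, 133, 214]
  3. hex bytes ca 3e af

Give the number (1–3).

Key hex bytes 01 f1 7c 58 01 3e 8d 30 is 8 bytes > B = 5, so hash it first: H(key) = c2, then zero-pad to 5 bytes: K' = c2 00 00 00 00.
K' ⊕ ipad = f4 36 36 36 36; K' ⊕ opad = 9e 5c 5c 5c 5c.
m1: inner = H(f4 36 36 36 36 69 4d d1) = 53; tag = H(9e 5c 5c 5c 5c 53) = 61 ← matches
m2: inner = H(f4 36 36 36 36 59 85 d6) = 80; tag = H(9e 5c 5c 5c 5c 80) = 8e
m3: inner = H(f4 36 36 36 36 ca 3e af) = 83; tag = H(9e 5c 5c 5c 5c 83) = 91

1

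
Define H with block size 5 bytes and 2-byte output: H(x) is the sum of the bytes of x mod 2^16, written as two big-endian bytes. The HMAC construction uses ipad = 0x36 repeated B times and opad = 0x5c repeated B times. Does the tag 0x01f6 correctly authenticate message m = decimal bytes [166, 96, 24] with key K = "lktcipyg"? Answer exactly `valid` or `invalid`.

valid

Key "lktcipyg" = 6c 6b 74 63 69 70 79 67 is 8 bytes > B = 5, so hash it first: H(key) = 03 67, then zero-pad to 5 bytes: K' = 03 67 00 00 00.
K' ⊕ ipad = 35 51 36 36 36; K' ⊕ opad = 5f 3b 5c 5c 5c.
Inner hash: sum = 53+81+54+54+54+166+96+24 = 582 → 02 46.
Outer hash (recomputed tag): sum = 95+59+92+92+92+2+70 = 502 → 01 f6.
Recomputed tag = 01f6; claimed = 01f6 → match.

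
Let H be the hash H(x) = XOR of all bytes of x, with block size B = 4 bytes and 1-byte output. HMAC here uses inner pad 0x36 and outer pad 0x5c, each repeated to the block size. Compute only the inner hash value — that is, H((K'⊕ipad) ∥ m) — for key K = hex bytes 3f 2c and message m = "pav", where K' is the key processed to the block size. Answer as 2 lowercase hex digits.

74

Key hex bytes 3f 2c is 2 bytes ≤ B = 4; zero-pad to 4 bytes: K' = 3f 2c 00 00.
K' ⊕ ipad = 09 1a 36 36.
Inner input = 09 1a 36 36 ∥ 70 61 76.
Inner hash: XOR 09⊕1a⊕36⊕36⊕70⊕61⊕76 = 74.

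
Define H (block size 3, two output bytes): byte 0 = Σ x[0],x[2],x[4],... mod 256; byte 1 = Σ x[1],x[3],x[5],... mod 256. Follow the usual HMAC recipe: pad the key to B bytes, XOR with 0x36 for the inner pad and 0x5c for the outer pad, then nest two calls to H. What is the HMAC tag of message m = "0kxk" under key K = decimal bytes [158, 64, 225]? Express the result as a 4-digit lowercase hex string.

Key decimal bytes [158, 64, 225] = 9e 40 e1 is exactly B = 3 bytes: K' = 9e 40 e1.
K' ⊕ ipad = a8 76 d7.  K' ⊕ opad = c2 1c bd.
Inner input = (K'⊕ipad) ∥ m = a8 76 d7 ∥ 30 6b 78 6b.
Inner hash: even-index sum = 597 mod 256 = 85; odd-index sum = 286 mod 256 = 30 → 55 1e.
Outer input = (K'⊕opad) ∥ inner = c2 1c bd ∥ 55 1e.
Outer hash (tag): even-index sum = 413 mod 256 = 157; odd-index sum = 113 mod 256 = 113 → 9d 71.

9d71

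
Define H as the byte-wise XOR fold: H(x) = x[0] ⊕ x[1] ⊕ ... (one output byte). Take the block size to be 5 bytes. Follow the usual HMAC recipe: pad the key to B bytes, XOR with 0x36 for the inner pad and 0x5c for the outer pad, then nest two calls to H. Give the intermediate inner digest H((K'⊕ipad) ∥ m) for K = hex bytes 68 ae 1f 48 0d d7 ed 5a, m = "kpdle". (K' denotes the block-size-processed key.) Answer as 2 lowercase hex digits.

Key hex bytes 68 ae 1f 48 0d d7 ed 5a is 8 bytes > B = 5, so hash it first: H(key) = fc, then zero-pad to 5 bytes: K' = fc 00 00 00 00.
K' ⊕ ipad = ca 36 36 36 36.
Inner input = ca 36 36 36 36 ∥ 6b 70 64 6c 65.
Inner hash: XOR ca⊕36⊕36⊕36⊕36⊕6b⊕70⊕64⊕6c⊕65 = bc.

bc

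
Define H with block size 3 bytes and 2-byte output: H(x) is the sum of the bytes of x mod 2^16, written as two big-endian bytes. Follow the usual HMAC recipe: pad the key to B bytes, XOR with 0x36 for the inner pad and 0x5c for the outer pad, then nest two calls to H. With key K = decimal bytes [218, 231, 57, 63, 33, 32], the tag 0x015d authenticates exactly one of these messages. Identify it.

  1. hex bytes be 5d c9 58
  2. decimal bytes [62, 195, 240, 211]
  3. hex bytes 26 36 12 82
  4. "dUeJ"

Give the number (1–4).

Key decimal bytes [218, 231, 57, 63, 33, 32] = da e7 39 3f 21 20 is 6 bytes > B = 3, so hash it first: H(key) = 02 7a, then zero-pad to 3 bytes: K' = 02 7a 00.
K' ⊕ ipad = 34 4c 36; K' ⊕ opad = 5e 26 5c.
m1: inner = H(34 4c 36 be 5d c9 58) = 02 f2; tag = H(5e 26 5c 02 f2) = 01d4
m2: inner = H(34 4c 36 3e c3 f0 d3) = 03 7a; tag = H(5e 26 5c 03 7a) = 015d ← matches
m3: inner = H(34 4c 36 26 36 12 82) = 01 a6; tag = H(5e 26 5c 01 a6) = 0187
m4: inner = H(34 4c 36 64 55 65 4a) = 02 1e; tag = H(5e 26 5c 02 1e) = 0100

2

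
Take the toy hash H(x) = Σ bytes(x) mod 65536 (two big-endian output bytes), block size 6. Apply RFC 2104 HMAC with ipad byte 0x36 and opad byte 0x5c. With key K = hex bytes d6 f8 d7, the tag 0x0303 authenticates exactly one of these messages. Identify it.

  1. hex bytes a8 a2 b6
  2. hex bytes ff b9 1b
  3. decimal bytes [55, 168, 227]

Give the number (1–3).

1

Key hex bytes d6 f8 d7 is 3 bytes ≤ B = 6; zero-pad to 6 bytes: K' = d6 f8 d7 00 00 00.
K' ⊕ ipad = e0 ce e1 36 36 36; K' ⊕ opad = 8a a4 8b 5c 5c 5c.
m1: inner = H(e0 ce e1 36 36 36 a8 a2 b6) = 05 31; tag = H(8a a4 8b 5c 5c 5c 05 31) = 0303 ← matches
m2: inner = H(e0 ce e1 36 36 36 ff b9 1b) = 05 04; tag = H(8a a4 8b 5c 5c 5c 05 04) = 02d6
m3: inner = H(e0 ce e1 36 36 36 37 a8 e3) = 04 f3; tag = H(8a a4 8b 5c 5c 5c 04 f3) = 03c4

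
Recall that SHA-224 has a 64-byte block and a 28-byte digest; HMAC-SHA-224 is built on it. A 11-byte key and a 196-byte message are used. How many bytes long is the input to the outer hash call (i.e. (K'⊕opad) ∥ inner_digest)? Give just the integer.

Key is 11 ≤ 64 bytes, zero-padded: |K'| = 64.
Outer input = (K'⊕opad) ∥ H(inner) → 64 + 28 = 92 bytes.

92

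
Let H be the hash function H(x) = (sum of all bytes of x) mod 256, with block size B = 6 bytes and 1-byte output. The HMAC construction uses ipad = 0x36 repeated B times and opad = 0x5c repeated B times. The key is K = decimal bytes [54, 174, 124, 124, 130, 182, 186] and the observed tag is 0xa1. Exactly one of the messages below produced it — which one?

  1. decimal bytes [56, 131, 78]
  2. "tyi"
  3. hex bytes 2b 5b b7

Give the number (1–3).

Key decimal bytes [54, 174, 124, 124, 130, 182, 186] = 36 ae 7c 7c 82 b6 ba is 7 bytes > B = 6, so hash it first: H(key) = ce, then zero-pad to 6 bytes: K' = ce 00 00 00 00 00.
K' ⊕ ipad = f8 36 36 36 36 36; K' ⊕ opad = 92 5c 5c 5c 5c 5c.
m1: inner = H(f8 36 36 36 36 36 38 83 4e) = 0f; tag = H(92 5c 5c 5c 5c 5c 0f) = 6d
m2: inner = H(f8 36 36 36 36 36 74 79 69) = 5c; tag = H(92 5c 5c 5c 5c 5c 5c) = ba
m3: inner = H(f8 36 36 36 36 36 2b 5b b7) = 43; tag = H(92 5c 5c 5c 5c 5c 43) = a1 ← matches

3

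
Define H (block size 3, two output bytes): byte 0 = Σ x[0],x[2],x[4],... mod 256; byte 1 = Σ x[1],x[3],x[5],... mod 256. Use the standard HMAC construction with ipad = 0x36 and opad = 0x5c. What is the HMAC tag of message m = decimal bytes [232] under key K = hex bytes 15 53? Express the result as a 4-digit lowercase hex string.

Key hex bytes 15 53 is 2 bytes ≤ B = 3; zero-pad to 3 bytes: K' = 15 53 00.
K' ⊕ ipad = 23 65 36.  K' ⊕ opad = 49 0f 5c.
Inner input = (K'⊕ipad) ∥ m = 23 65 36 ∥ e8.
Inner hash: even-index sum = 89 mod 256 = 89; odd-index sum = 333 mod 256 = 77 → 59 4d.
Outer input = (K'⊕opad) ∥ inner = 49 0f 5c ∥ 59 4d.
Outer hash (tag): even-index sum = 242 mod 256 = 242; odd-index sum = 104 mod 256 = 104 → f2 68.

f268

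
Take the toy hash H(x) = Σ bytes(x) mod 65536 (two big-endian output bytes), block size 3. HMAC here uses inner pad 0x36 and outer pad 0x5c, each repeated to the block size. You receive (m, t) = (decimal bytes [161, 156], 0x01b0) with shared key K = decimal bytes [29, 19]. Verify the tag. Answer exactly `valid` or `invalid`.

valid

Key decimal bytes [29, 19] = 1d 13 is 2 bytes ≤ B = 3; zero-pad to 3 bytes: K' = 1d 13 00.
K' ⊕ ipad = 2b 25 36; K' ⊕ opad = 41 4f 5c.
Inner hash: sum = 43+37+54+161+156 = 451 → 01 c3.
Outer hash (recomputed tag): sum = 65+79+92+1+195 = 432 → 01 b0.
Recomputed tag = 01b0; claimed = 01b0 → match.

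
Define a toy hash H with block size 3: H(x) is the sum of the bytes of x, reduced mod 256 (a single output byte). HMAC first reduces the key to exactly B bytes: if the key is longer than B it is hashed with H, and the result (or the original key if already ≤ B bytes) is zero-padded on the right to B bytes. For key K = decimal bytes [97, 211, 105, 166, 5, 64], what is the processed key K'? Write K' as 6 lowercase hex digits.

880000

|K| = 6 > B = 3, so first hash the key.
H(K): sum = 97+211+105+166+5+64 = 648; mod 256 = 136 → 88.
Zero-pad H(K) = 88 to 3 bytes: K' = 88 00 00.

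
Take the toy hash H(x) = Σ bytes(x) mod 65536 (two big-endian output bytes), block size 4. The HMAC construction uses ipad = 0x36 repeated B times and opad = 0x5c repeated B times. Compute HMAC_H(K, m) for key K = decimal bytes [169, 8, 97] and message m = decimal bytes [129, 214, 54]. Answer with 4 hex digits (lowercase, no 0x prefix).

Key decimal bytes [169, 8, 97] = a9 08 61 is 3 bytes ≤ B = 4; zero-pad to 4 bytes: K' = a9 08 61 00.
K' ⊕ ipad = 9f 3e 57 36.  K' ⊕ opad = f5 54 3d 5c.
Inner input = (K'⊕ipad) ∥ m = 9f 3e 57 36 ∥ 81 d6 36.
Inner hash: sum = 159+62+87+54+129+214+54 = 759 → 02 f7.
Outer input = (K'⊕opad) ∥ inner = f5 54 3d 5c ∥ 02 f7.
Outer hash (tag): sum = 245+84+61+92+2+247 = 731 → 02 db.

02db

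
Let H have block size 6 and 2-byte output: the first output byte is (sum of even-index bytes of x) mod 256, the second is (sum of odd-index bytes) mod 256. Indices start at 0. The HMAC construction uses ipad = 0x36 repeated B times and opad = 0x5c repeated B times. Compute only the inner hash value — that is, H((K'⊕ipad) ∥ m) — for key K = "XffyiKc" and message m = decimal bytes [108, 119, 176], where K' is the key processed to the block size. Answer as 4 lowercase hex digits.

Key "XffyiKc" = 58 66 66 79 69 4b 63 is 7 bytes > B = 6, so hash it first: H(key) = 8a 2a, then zero-pad to 6 bytes: K' = 8a 2a 00 00 00 00.
K' ⊕ ipad = bc 1c 36 36 36 36.
Inner input = bc 1c 36 36 36 36 ∥ 6c 77 b0.
Inner hash: even-index sum = 580 mod 256 = 68; odd-index sum = 255 mod 256 = 255 → 44 ff.

44ff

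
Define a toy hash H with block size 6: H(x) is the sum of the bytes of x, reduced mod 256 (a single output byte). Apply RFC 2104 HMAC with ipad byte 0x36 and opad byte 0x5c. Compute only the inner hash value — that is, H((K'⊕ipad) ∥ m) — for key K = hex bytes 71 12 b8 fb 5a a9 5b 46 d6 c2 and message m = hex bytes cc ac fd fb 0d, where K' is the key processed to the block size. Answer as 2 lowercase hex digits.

Key hex bytes 71 12 b8 fb 5a a9 5b 46 d6 c2 is 10 bytes > B = 6, so hash it first: H(key) = 72, then zero-pad to 6 bytes: K' = 72 00 00 00 00 00.
K' ⊕ ipad = 44 36 36 36 36 36.
Inner input = 44 36 36 36 36 36 ∥ cc ac fd fb 0d.
Inner hash: sum = 68+54+54+54+54+54+204+172+253+251+13 = 1231; mod 256 = 207 → cf.

cf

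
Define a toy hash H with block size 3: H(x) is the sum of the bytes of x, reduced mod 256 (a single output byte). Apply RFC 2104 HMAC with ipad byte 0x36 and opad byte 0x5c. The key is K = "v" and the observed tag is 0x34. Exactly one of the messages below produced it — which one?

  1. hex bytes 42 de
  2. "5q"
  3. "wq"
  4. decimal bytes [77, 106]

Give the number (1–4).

2

Key "v" = 76 is 1 byte ≤ B = 3; zero-pad to 3 bytes: K' = 76 00 00.
K' ⊕ ipad = 40 36 36; K' ⊕ opad = 2a 5c 5c.
m1: inner = H(40 36 36 42 de) = cc; tag = H(2a 5c 5c cc) = ae
m2: inner = H(40 36 36 35 71) = 52; tag = H(2a 5c 5c 52) = 34 ← matches
m3: inner = H(40 36 36 77 71) = 94; tag = H(2a 5c 5c 94) = 76
m4: inner = H(40 36 36 4d 6a) = 63; tag = H(2a 5c 5c 63) = 45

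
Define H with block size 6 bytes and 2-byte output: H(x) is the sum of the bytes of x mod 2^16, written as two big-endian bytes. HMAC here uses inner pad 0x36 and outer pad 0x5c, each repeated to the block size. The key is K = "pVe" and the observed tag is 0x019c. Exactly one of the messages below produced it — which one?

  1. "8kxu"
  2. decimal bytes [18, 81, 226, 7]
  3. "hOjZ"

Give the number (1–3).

Key "pVe" = 70 56 65 is 3 bytes ≤ B = 6; zero-pad to 6 bytes: K' = 70 56 65 00 00 00.
K' ⊕ ipad = 46 60 53 36 36 36; K' ⊕ opad = 2c 0a 39 5c 5c 5c.
m1: inner = H(46 60 53 36 36 36 38 6b 78 75) = 03 2b; tag = H(2c 0a 39 5c 5c 5c 03 2b) = 01b1
m2: inner = H(46 60 53 36 36 36 12 51 e2 07) = 02 e7; tag = H(2c 0a 39 5c 5c 5c 02 e7) = 026c
m3: inner = H(46 60 53 36 36 36 68 4f 6a 5a) = 03 16; tag = H(2c 0a 39 5c 5c 5c 03 16) = 019c ← matches

3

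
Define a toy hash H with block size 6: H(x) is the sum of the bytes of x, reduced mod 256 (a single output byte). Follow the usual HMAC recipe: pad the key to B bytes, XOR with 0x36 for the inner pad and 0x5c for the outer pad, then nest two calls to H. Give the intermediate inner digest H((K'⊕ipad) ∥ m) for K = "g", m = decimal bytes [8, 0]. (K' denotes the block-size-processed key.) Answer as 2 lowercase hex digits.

Key "g" = 67 is 1 byte ≤ B = 6; zero-pad to 6 bytes: K' = 67 00 00 00 00 00.
K' ⊕ ipad = 51 36 36 36 36 36.
Inner input = 51 36 36 36 36 36 ∥ 08 00.
Inner hash: sum = 81+54+54+54+54+54+8+0 = 359; mod 256 = 103 → 67.

67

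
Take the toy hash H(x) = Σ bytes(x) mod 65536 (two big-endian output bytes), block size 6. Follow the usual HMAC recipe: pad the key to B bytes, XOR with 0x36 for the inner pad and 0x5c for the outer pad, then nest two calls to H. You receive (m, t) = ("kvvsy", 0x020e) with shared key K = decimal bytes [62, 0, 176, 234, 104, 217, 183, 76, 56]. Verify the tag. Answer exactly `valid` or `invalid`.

invalid

Key decimal bytes [62, 0, 176, 234, 104, 217, 183, 76, 56] = 3e 00 b0 ea 68 d9 b7 4c 38 is 9 bytes > B = 6, so hash it first: H(key) = 04 54, then zero-pad to 6 bytes: K' = 04 54 00 00 00 00.
K' ⊕ ipad = 32 62 36 36 36 36; K' ⊕ opad = 58 08 5c 5c 5c 5c.
Inner hash: sum = 50+98+54+54+54+54+107+118+118+115+121 = 943 → 03 af.
Outer hash (recomputed tag): sum = 88+8+92+92+92+92+3+175 = 642 → 02 82.
Recomputed tag = 0282; claimed = 020e → mismatch.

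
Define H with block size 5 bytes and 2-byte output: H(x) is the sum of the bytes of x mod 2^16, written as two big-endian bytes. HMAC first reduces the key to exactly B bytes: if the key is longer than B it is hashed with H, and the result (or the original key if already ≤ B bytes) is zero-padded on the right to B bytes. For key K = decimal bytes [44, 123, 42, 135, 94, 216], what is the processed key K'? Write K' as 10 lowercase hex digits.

028e000000

|K| = 6 > B = 5, so first hash the key.
H(K): sum = 44+123+42+135+94+216 = 654 → 02 8e.
Zero-pad H(K) = 02 8e to 5 bytes: K' = 02 8e 00 00 00.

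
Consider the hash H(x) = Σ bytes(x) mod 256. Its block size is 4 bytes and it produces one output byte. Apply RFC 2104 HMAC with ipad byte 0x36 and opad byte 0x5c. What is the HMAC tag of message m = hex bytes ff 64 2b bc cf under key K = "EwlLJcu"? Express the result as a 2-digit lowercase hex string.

39

Key "EwlLJcu" = 45 77 6c 4c 4a 63 75 is 7 bytes > B = 4, so hash it first: H(key) = 96, then zero-pad to 4 bytes: K' = 96 00 00 00.
K' ⊕ ipad = a0 36 36 36.  K' ⊕ opad = ca 5c 5c 5c.
Inner input = (K'⊕ipad) ∥ m = a0 36 36 36 ∥ ff 64 2b bc cf.
Inner hash: sum = 160+54+54+54+255+100+43+188+207 = 1115; mod 256 = 91 → 5b.
Outer input = (K'⊕opad) ∥ inner = ca 5c 5c 5c ∥ 5b.
Outer hash (tag): sum = 202+92+92+92+91 = 569; mod 256 = 57 → 39.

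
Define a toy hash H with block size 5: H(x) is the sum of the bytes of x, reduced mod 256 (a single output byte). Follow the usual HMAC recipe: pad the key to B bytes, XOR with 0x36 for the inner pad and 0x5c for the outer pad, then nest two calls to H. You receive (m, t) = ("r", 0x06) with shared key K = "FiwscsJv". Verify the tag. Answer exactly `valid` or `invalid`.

Key "FiwscsJv" = 46 69 77 73 63 73 4a 76 is 8 bytes > B = 5, so hash it first: H(key) = 2f, then zero-pad to 5 bytes: K' = 2f 00 00 00 00.
K' ⊕ ipad = 19 36 36 36 36; K' ⊕ opad = 73 5c 5c 5c 5c.
Inner hash: sum = 25+54+54+54+54+114 = 355; mod 256 = 99 → 63.
Outer hash (recomputed tag): sum = 115+92+92+92+92+99 = 582; mod 256 = 70 → 46.
Recomputed tag = 46; claimed = 06 → mismatch.

invalid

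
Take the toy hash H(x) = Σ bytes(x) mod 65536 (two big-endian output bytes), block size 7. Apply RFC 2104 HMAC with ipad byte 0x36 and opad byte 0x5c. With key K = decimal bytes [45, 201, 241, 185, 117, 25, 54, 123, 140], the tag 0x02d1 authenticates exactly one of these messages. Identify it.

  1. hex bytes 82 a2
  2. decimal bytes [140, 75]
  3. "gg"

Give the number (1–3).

2

Key decimal bytes [45, 201, 241, 185, 117, 25, 54, 123, 140] = 2d c9 f1 b9 75 19 36 7b 8c is 9 bytes > B = 7, so hash it first: H(key) = 04 6b, then zero-pad to 7 bytes: K' = 04 6b 00 00 00 00 00.
K' ⊕ ipad = 32 5d 36 36 36 36 36; K' ⊕ opad = 58 37 5c 5c 5c 5c 5c.
m1: inner = H(32 5d 36 36 36 36 36 82 a2) = 02 c1; tag = H(58 37 5c 5c 5c 5c 5c 02 c1) = 031e
m2: inner = H(32 5d 36 36 36 36 36 8c 4b) = 02 74; tag = H(58 37 5c 5c 5c 5c 5c 02 74) = 02d1 ← matches
m3: inner = H(32 5d 36 36 36 36 36 67 67) = 02 6b; tag = H(58 37 5c 5c 5c 5c 5c 02 6b) = 02c8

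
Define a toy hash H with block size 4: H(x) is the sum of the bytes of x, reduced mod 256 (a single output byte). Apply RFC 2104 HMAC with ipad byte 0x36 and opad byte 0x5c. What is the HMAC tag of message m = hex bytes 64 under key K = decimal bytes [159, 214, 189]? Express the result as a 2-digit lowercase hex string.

38

Key decimal bytes [159, 214, 189] = 9f d6 bd is 3 bytes ≤ B = 4; zero-pad to 4 bytes: K' = 9f d6 bd 00.
K' ⊕ ipad = a9 e0 8b 36.  K' ⊕ opad = c3 8a e1 5c.
Inner input = (K'⊕ipad) ∥ m = a9 e0 8b 36 ∥ 64.
Inner hash: sum = 169+224+139+54+100 = 686; mod 256 = 174 → ae.
Outer input = (K'⊕opad) ∥ inner = c3 8a e1 5c ∥ ae.
Outer hash (tag): sum = 195+138+225+92+174 = 824; mod 256 = 56 → 38.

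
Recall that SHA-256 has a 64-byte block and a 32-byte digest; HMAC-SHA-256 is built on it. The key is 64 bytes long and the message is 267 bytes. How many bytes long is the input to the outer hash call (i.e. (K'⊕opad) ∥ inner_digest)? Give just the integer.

Key is 64 ≤ 64 bytes, zero-padded: |K'| = 64.
Outer input = (K'⊕opad) ∥ H(inner) → 64 + 32 = 96 bytes.

96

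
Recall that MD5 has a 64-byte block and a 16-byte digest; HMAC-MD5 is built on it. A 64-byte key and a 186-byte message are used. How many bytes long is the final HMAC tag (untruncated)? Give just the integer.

16

The tag is one MD5 digest: 16 bytes.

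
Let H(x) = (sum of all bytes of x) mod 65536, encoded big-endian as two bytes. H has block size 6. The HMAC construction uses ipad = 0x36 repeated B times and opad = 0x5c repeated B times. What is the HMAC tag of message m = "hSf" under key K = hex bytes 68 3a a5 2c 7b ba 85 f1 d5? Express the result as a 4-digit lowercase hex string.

Key hex bytes 68 3a a5 2c 7b ba 85 f1 d5 is 9 bytes > B = 6, so hash it first: H(key) = 04 f3, then zero-pad to 6 bytes: K' = 04 f3 00 00 00 00.
K' ⊕ ipad = 32 c5 36 36 36 36.  K' ⊕ opad = 58 af 5c 5c 5c 5c.
Inner input = (K'⊕ipad) ∥ m = 32 c5 36 36 36 36 ∥ 68 53 66.
Inner hash: sum = 50+197+54+54+54+54+104+83+102 = 752 → 02 f0.
Outer input = (K'⊕opad) ∥ inner = 58 af 5c 5c 5c 5c ∥ 02 f0.
Outer hash (tag): sum = 88+175+92+92+92+92+2+240 = 873 → 03 69.

0369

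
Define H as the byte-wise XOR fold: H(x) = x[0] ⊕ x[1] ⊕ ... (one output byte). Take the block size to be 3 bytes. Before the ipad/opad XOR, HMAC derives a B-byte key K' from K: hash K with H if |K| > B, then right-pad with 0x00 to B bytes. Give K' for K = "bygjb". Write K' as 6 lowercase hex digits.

740000

|K| = 5 > B = 3, so first hash the key.
H(K): XOR 62⊕79⊕67⊕6a⊕62 = 74.
Zero-pad H(K) = 74 to 3 bytes: K' = 74 00 00.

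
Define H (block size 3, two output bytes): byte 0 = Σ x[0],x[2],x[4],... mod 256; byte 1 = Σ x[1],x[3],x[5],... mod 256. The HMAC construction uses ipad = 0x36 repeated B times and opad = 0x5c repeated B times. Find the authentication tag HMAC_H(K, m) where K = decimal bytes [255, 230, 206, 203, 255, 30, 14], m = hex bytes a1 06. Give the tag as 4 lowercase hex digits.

7cbb

Key decimal bytes [255, 230, 206, 203, 255, 30, 14] = ff e6 ce cb ff 1e 0e is 7 bytes > B = 3, so hash it first: H(key) = da cf, then zero-pad to 3 bytes: K' = da cf 00.
K' ⊕ ipad = ec f9 36.  K' ⊕ opad = 86 93 5c.
Inner input = (K'⊕ipad) ∥ m = ec f9 36 ∥ a1 06.
Inner hash: even-index sum = 296 mod 256 = 40; odd-index sum = 410 mod 256 = 154 → 28 9a.
Outer input = (K'⊕opad) ∥ inner = 86 93 5c ∥ 28 9a.
Outer hash (tag): even-index sum = 380 mod 256 = 124; odd-index sum = 187 mod 256 = 187 → 7c bb.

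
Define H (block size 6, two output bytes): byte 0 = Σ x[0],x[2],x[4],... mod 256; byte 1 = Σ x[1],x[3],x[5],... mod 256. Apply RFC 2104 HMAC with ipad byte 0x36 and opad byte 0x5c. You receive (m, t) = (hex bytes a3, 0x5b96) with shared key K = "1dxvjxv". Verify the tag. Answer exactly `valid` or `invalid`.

valid

Key "1dxvjxv" = 31 64 78 76 6a 78 76 is 7 bytes > B = 6, so hash it first: H(key) = 89 52, then zero-pad to 6 bytes: K' = 89 52 00 00 00 00.
K' ⊕ ipad = bf 64 36 36 36 36; K' ⊕ opad = d5 0e 5c 5c 5c 5c.
Inner hash: even-index sum = 462 mod 256 = 206; odd-index sum = 208 mod 256 = 208 → ce d0.
Outer hash (recomputed tag): even-index sum = 603 mod 256 = 91; odd-index sum = 406 mod 256 = 150 → 5b 96.
Recomputed tag = 5b96; claimed = 5b96 → match.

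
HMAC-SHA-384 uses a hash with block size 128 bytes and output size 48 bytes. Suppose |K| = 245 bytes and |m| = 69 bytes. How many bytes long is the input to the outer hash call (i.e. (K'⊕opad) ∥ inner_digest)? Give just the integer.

Key is 245 > 128 bytes, so it is hashed to 48 bytes then zero-padded to 128: |K'| = 128.
Outer input = (K'⊕opad) ∥ H(inner) → 128 + 48 = 176 bytes.

176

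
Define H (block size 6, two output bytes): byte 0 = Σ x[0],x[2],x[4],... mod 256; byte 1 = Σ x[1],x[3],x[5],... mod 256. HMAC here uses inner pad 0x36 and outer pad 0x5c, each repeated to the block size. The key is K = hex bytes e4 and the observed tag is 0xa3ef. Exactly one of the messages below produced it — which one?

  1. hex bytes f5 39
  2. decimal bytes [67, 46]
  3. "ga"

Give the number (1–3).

1

Key hex bytes e4 is 1 byte ≤ B = 6; zero-pad to 6 bytes: K' = e4 00 00 00 00 00.
K' ⊕ ipad = d2 36 36 36 36 36; K' ⊕ opad = b8 5c 5c 5c 5c 5c.
m1: inner = H(d2 36 36 36 36 36 f5 39) = 33 db; tag = H(b8 5c 5c 5c 5c 5c 33 db) = a3ef ← matches
m2: inner = H(d2 36 36 36 36 36 43 2e) = 81 d0; tag = H(b8 5c 5c 5c 5c 5c 81 d0) = f1e4
m3: inner = H(d2 36 36 36 36 36 67 61) = a5 03; tag = H(b8 5c 5c 5c 5c 5c a5 03) = 1517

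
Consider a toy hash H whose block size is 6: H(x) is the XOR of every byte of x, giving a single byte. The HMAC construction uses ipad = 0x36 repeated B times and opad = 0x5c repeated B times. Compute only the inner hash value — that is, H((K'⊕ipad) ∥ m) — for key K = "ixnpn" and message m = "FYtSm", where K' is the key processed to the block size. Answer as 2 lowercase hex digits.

Key "ixnpn" = 69 78 6e 70 6e is 5 bytes ≤ B = 6; zero-pad to 6 bytes: K' = 69 78 6e 70 6e 00.
K' ⊕ ipad = 5f 4e 58 46 58 36.
Inner input = 5f 4e 58 46 58 36 ∥ 46 59 74 53 6d.
Inner hash: XOR 5f⊕4e⊕58⊕46⊕58⊕36⊕46⊕59⊕74⊕53⊕6d = 34.

34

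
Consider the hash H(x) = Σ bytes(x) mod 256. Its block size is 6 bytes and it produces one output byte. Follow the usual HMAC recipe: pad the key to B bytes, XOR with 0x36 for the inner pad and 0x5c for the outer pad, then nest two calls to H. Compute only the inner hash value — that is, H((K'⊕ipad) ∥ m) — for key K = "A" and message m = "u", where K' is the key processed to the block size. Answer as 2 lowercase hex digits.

Key "A" = 41 is 1 byte ≤ B = 6; zero-pad to 6 bytes: K' = 41 00 00 00 00 00.
K' ⊕ ipad = 77 36 36 36 36 36.
Inner input = 77 36 36 36 36 36 ∥ 75.
Inner hash: sum = 119+54+54+54+54+54+117 = 506; mod 256 = 250 → fa.

fa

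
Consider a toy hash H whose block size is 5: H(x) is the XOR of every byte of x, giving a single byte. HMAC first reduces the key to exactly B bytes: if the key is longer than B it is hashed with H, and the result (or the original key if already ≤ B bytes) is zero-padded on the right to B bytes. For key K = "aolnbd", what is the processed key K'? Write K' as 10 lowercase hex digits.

0a00000000

|K| = 6 > B = 5, so first hash the key.
H(K): XOR 61⊕6f⊕6c⊕6e⊕62⊕64 = 0a.
Zero-pad H(K) = 0a to 5 bytes: K' = 0a 00 00 00 00.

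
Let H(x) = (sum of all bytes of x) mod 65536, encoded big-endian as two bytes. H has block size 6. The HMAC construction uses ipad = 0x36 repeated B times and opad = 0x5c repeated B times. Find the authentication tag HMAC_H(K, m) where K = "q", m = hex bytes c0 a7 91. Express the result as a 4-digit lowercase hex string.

0249

Key "q" = 71 is 1 byte ≤ B = 6; zero-pad to 6 bytes: K' = 71 00 00 00 00 00.
K' ⊕ ipad = 47 36 36 36 36 36.  K' ⊕ opad = 2d 5c 5c 5c 5c 5c.
Inner input = (K'⊕ipad) ∥ m = 47 36 36 36 36 36 ∥ c0 a7 91.
Inner hash: sum = 71+54+54+54+54+54+192+167+145 = 845 → 03 4d.
Outer input = (K'⊕opad) ∥ inner = 2d 5c 5c 5c 5c 5c ∥ 03 4d.
Outer hash (tag): sum = 45+92+92+92+92+92+3+77 = 585 → 02 49.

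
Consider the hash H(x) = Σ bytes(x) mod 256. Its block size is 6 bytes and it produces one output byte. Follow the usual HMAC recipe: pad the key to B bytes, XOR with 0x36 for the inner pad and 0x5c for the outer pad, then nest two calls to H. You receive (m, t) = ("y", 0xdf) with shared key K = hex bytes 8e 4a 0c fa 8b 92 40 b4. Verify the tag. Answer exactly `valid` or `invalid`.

Key hex bytes 8e 4a 0c fa 8b 92 40 b4 is 8 bytes > B = 6, so hash it first: H(key) = ef, then zero-pad to 6 bytes: K' = ef 00 00 00 00 00.
K' ⊕ ipad = d9 36 36 36 36 36; K' ⊕ opad = b3 5c 5c 5c 5c 5c.
Inner hash: sum = 217+54+54+54+54+54+121 = 608; mod 256 = 96 → 60.
Outer hash (recomputed tag): sum = 179+92+92+92+92+92+96 = 735; mod 256 = 223 → df.
Recomputed tag = df; claimed = df → match.

valid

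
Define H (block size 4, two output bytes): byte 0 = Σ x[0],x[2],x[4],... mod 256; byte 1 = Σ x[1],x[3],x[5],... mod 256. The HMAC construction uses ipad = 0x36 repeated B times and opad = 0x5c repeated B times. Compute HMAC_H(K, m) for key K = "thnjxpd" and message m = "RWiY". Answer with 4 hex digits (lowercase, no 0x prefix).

b7d4

Key "thnjxpd" = 74 68 6e 6a 78 70 64 is 7 bytes > B = 4, so hash it first: H(key) = be 42, then zero-pad to 4 bytes: K' = be 42 00 00.
K' ⊕ ipad = 88 74 36 36.  K' ⊕ opad = e2 1e 5c 5c.
Inner input = (K'⊕ipad) ∥ m = 88 74 36 36 ∥ 52 57 69 59.
Inner hash: even-index sum = 377 mod 256 = 121; odd-index sum = 346 mod 256 = 90 → 79 5a.
Outer input = (K'⊕opad) ∥ inner = e2 1e 5c 5c ∥ 79 5a.
Outer hash (tag): even-index sum = 439 mod 256 = 183; odd-index sum = 212 mod 256 = 212 → b7 d4.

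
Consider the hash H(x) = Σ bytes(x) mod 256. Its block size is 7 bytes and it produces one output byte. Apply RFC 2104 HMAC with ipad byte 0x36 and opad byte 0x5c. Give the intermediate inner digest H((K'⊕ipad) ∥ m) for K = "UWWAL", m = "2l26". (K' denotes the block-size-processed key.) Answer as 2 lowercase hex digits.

88

Key "UWWAL" = 55 57 57 41 4c is 5 bytes ≤ B = 7; zero-pad to 7 bytes: K' = 55 57 57 41 4c 00 00.
K' ⊕ ipad = 63 61 61 77 7a 36 36.
Inner input = 63 61 61 77 7a 36 36 ∥ 32 6c 32 36.
Inner hash: sum = 99+97+97+119+122+54+54+50+108+50+54 = 904; mod 256 = 136 → 88.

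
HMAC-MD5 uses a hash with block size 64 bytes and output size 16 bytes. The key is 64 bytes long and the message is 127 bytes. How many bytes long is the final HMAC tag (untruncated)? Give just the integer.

The tag is one MD5 digest: 16 bytes.

16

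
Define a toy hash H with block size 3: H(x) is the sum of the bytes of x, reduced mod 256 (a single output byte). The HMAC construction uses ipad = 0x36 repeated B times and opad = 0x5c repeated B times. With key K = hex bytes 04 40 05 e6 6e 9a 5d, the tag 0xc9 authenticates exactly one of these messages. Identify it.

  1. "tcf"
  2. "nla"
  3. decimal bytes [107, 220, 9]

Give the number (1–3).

Key hex bytes 04 40 05 e6 6e 9a 5d is 7 bytes > B = 3, so hash it first: H(key) = 94, then zero-pad to 3 bytes: K' = 94 00 00.
K' ⊕ ipad = a2 36 36; K' ⊕ opad = c8 5c 5c.
m1: inner = H(a2 36 36 74 63 66) = 4b; tag = H(c8 5c 5c 4b) = cb
m2: inner = H(a2 36 36 6e 6c 61) = 49; tag = H(c8 5c 5c 49) = c9 ← matches
m3: inner = H(a2 36 36 6b dc 09) = 5e; tag = H(c8 5c 5c 5e) = de

2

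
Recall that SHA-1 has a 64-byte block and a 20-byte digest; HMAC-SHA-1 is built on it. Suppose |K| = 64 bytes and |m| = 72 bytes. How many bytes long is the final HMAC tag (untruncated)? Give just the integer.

20

The tag is one SHA-1 digest: 20 bytes.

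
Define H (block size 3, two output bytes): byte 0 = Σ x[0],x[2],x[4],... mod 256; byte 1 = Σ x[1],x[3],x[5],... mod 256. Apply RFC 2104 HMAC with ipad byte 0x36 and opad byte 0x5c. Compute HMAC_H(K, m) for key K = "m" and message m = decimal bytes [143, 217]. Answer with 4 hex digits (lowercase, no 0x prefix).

52c6

Key "m" = 6d is 1 byte ≤ B = 3; zero-pad to 3 bytes: K' = 6d 00 00.
K' ⊕ ipad = 5b 36 36.  K' ⊕ opad = 31 5c 5c.
Inner input = (K'⊕ipad) ∥ m = 5b 36 36 ∥ 8f d9.
Inner hash: even-index sum = 362 mod 256 = 106; odd-index sum = 197 mod 256 = 197 → 6a c5.
Outer input = (K'⊕opad) ∥ inner = 31 5c 5c ∥ 6a c5.
Outer hash (tag): even-index sum = 338 mod 256 = 82; odd-index sum = 198 mod 256 = 198 → 52 c6.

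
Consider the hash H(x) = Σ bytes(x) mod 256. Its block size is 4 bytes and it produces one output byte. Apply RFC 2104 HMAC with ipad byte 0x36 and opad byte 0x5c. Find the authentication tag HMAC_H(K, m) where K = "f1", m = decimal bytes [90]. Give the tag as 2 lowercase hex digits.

Key "f1" = 66 31 is 2 bytes ≤ B = 4; zero-pad to 4 bytes: K' = 66 31 00 00.
K' ⊕ ipad = 50 07 36 36.  K' ⊕ opad = 3a 6d 5c 5c.
Inner input = (K'⊕ipad) ∥ m = 50 07 36 36 ∥ 5a.
Inner hash: sum = 80+7+54+54+90 = 285; mod 256 = 29 → 1d.
Outer input = (K'⊕opad) ∥ inner = 3a 6d 5c 5c ∥ 1d.
Outer hash (tag): sum = 58+109+92+92+29 = 380; mod 256 = 124 → 7c.

7c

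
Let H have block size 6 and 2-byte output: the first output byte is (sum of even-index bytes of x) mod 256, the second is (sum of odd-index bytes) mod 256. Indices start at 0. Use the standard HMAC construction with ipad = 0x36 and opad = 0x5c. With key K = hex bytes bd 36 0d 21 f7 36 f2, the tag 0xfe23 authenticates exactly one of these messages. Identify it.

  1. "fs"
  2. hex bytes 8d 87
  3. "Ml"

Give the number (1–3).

Key hex bytes bd 36 0d 21 f7 36 f2 is 7 bytes > B = 6, so hash it first: H(key) = b3 8d, then zero-pad to 6 bytes: K' = b3 8d 00 00 00 00.
K' ⊕ ipad = 85 bb 36 36 36 36; K' ⊕ opad = ef d1 5c 5c 5c 5c.
m1: inner = H(85 bb 36 36 36 36 66 73) = 57 9a; tag = H(ef d1 5c 5c 5c 5c 57 9a) = fe23 ← matches
m2: inner = H(85 bb 36 36 36 36 8d 87) = 7e ae; tag = H(ef d1 5c 5c 5c 5c 7e ae) = 2537
m3: inner = H(85 bb 36 36 36 36 4d 6c) = 3e 93; tag = H(ef d1 5c 5c 5c 5c 3e 93) = e51c

1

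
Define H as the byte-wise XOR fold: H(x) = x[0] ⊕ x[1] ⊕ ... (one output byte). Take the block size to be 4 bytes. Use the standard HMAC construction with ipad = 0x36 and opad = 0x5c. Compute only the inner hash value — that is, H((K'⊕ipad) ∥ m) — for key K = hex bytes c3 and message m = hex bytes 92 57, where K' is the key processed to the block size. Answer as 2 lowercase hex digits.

Key hex bytes c3 is 1 byte ≤ B = 4; zero-pad to 4 bytes: K' = c3 00 00 00.
K' ⊕ ipad = f5 36 36 36.
Inner input = f5 36 36 36 ∥ 92 57.
Inner hash: XOR f5⊕36⊕36⊕36⊕92⊕57 = 06.

06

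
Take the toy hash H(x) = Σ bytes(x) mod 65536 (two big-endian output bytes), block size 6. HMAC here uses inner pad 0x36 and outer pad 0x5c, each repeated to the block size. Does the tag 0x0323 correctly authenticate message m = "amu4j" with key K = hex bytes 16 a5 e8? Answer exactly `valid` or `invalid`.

valid

Key hex bytes 16 a5 e8 is 3 bytes ≤ B = 6; zero-pad to 6 bytes: K' = 16 a5 e8 00 00 00.
K' ⊕ ipad = 20 93 de 36 36 36; K' ⊕ opad = 4a f9 b4 5c 5c 5c.
Inner hash: sum = 32+147+222+54+54+54+97+109+117+52+106 = 1044 → 04 14.
Outer hash (recomputed tag): sum = 74+249+180+92+92+92+4+20 = 803 → 03 23.
Recomputed tag = 0323; claimed = 0323 → match.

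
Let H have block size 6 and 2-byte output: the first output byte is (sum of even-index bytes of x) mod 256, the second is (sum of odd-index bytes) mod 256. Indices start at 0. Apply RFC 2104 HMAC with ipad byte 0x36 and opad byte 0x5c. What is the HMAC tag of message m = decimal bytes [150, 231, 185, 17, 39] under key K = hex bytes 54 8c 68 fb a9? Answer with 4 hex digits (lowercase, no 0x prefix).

Key hex bytes 54 8c 68 fb a9 is 5 bytes ≤ B = 6; zero-pad to 6 bytes: K' = 54 8c 68 fb a9 00.
K' ⊕ ipad = 62 ba 5e cd 9f 36.  K' ⊕ opad = 08 d0 34 a7 f5 5c.
Inner input = (K'⊕ipad) ∥ m = 62 ba 5e cd 9f 36 ∥ 96 e7 b9 11 27.
Inner hash: even-index sum = 725 mod 256 = 213; odd-index sum = 693 mod 256 = 181 → d5 b5.
Outer input = (K'⊕opad) ∥ inner = 08 d0 34 a7 f5 5c ∥ d5 b5.
Outer hash (tag): even-index sum = 518 mod 256 = 6; odd-index sum = 648 mod 256 = 136 → 06 88.

0688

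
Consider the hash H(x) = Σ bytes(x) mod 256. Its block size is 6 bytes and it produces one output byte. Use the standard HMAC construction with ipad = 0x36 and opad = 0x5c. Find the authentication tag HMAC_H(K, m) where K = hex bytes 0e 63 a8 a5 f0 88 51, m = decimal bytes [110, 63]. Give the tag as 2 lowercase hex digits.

13

Key hex bytes 0e 63 a8 a5 f0 88 51 is 7 bytes > B = 6, so hash it first: H(key) = 87, then zero-pad to 6 bytes: K' = 87 00 00 00 00 00.
K' ⊕ ipad = b1 36 36 36 36 36.  K' ⊕ opad = db 5c 5c 5c 5c 5c.
Inner input = (K'⊕ipad) ∥ m = b1 36 36 36 36 36 ∥ 6e 3f.
Inner hash: sum = 177+54+54+54+54+54+110+63 = 620; mod 256 = 108 → 6c.
Outer input = (K'⊕opad) ∥ inner = db 5c 5c 5c 5c 5c ∥ 6c.
Outer hash (tag): sum = 219+92+92+92+92+92+108 = 787; mod 256 = 19 → 13.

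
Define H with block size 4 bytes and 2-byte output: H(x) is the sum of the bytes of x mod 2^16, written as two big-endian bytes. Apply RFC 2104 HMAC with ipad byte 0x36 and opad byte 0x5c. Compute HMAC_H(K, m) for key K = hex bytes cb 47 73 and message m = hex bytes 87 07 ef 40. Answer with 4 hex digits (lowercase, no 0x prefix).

Key hex bytes cb 47 73 is 3 bytes ≤ B = 4; zero-pad to 4 bytes: K' = cb 47 73 00.
K' ⊕ ipad = fd 71 45 36.  K' ⊕ opad = 97 1b 2f 5c.
Inner input = (K'⊕ipad) ∥ m = fd 71 45 36 ∥ 87 07 ef 40.
Inner hash: sum = 253+113+69+54+135+7+239+64 = 934 → 03 a6.
Outer input = (K'⊕opad) ∥ inner = 97 1b 2f 5c ∥ 03 a6.
Outer hash (tag): sum = 151+27+47+92+3+166 = 486 → 01 e6.

01e6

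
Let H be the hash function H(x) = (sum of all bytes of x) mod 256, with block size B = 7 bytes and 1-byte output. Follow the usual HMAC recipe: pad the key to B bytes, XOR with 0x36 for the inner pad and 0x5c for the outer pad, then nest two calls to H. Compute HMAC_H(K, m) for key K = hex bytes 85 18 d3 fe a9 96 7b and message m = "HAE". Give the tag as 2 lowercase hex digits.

1c

Key hex bytes 85 18 d3 fe a9 96 7b is exactly B = 7 bytes: K' = 85 18 d3 fe a9 96 7b.
K' ⊕ ipad = b3 2e e5 c8 9f a0 4d.  K' ⊕ opad = d9 44 8f a2 f5 ca 27.
Inner input = (K'⊕ipad) ∥ m = b3 2e e5 c8 9f a0 4d ∥ 48 41 45.
Inner hash: sum = 179+46+229+200+159+160+77+72+65+69 = 1256; mod 256 = 232 → e8.
Outer input = (K'⊕opad) ∥ inner = d9 44 8f a2 f5 ca 27 ∥ e8.
Outer hash (tag): sum = 217+68+143+162+245+202+39+232 = 1308; mod 256 = 28 → 1c.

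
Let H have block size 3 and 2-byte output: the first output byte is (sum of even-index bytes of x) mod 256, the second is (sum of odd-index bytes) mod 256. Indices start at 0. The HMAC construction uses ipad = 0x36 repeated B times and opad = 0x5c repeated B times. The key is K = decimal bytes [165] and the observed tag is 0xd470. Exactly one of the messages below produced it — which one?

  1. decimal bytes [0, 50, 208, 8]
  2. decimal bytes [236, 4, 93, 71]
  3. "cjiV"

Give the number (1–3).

Key decimal bytes [165] = a5 is 1 byte ≤ B = 3; zero-pad to 3 bytes: K' = a5 00 00.
K' ⊕ ipad = 93 36 36; K' ⊕ opad = f9 5c 5c.
m1: inner = H(93 36 36 00 32 d0 08) = 03 06; tag = H(f9 5c 5c 03 06) = 5b5f
m2: inner = H(93 36 36 ec 04 5d 47) = 14 7f; tag = H(f9 5c 5c 14 7f) = d470 ← matches
m3: inner = H(93 36 36 63 6a 69 56) = 89 02; tag = H(f9 5c 5c 89 02) = 57e5

2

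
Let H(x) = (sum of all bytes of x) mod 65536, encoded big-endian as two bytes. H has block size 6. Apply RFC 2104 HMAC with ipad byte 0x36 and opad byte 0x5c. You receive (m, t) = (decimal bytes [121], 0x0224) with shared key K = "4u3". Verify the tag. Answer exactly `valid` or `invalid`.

Key "4u3" = 34 75 33 is 3 bytes ≤ B = 6; zero-pad to 6 bytes: K' = 34 75 33 00 00 00.
K' ⊕ ipad = 02 43 05 36 36 36; K' ⊕ opad = 68 29 6f 5c 5c 5c.
Inner hash: sum = 2+67+5+54+54+54+121 = 357 → 01 65.
Outer hash (recomputed tag): sum = 104+41+111+92+92+92+1+101 = 634 → 02 7a.
Recomputed tag = 027a; claimed = 0224 → mismatch.

invalid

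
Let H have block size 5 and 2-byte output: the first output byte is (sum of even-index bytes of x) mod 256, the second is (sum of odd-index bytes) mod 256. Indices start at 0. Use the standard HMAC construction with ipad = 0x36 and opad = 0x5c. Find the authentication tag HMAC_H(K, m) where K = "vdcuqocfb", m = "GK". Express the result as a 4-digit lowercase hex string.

Key "vdcuqocfb" = 76 64 63 75 71 6f 63 66 62 is 9 bytes > B = 5, so hash it first: H(key) = 0f ae, then zero-pad to 5 bytes: K' = 0f ae 00 00 00.
K' ⊕ ipad = 39 98 36 36 36.  K' ⊕ opad = 53 f2 5c 5c 5c.
Inner input = (K'⊕ipad) ∥ m = 39 98 36 36 36 ∥ 47 4b.
Inner hash: even-index sum = 240 mod 256 = 240; odd-index sum = 277 mod 256 = 21 → f0 15.
Outer input = (K'⊕opad) ∥ inner = 53 f2 5c 5c 5c ∥ f0 15.
Outer hash (tag): even-index sum = 288 mod 256 = 32; odd-index sum = 574 mod 256 = 62 → 20 3e.

203e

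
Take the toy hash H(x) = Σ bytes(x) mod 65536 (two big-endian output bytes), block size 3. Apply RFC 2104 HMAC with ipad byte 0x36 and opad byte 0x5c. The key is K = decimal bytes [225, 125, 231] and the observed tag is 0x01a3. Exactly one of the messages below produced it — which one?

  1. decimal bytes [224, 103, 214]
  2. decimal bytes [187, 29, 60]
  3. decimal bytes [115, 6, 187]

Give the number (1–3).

Key decimal bytes [225, 125, 231] = e1 7d e7 is exactly B = 3 bytes: K' = e1 7d e7.
K' ⊕ ipad = d7 4b d1; K' ⊕ opad = bd 21 bb.
m1: inner = H(d7 4b d1 e0 67 d6) = 04 10; tag = H(bd 21 bb 04 10) = 01ad
m2: inner = H(d7 4b d1 bb 1d 3c) = 03 07; tag = H(bd 21 bb 03 07) = 01a3 ← matches
m3: inner = H(d7 4b d1 73 06 bb) = 03 27; tag = H(bd 21 bb 03 27) = 01c3

2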